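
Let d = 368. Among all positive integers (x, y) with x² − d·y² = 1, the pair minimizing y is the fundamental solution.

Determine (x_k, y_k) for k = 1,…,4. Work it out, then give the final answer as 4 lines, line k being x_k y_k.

[19; 5,2,5,38] for √368; ℓ=4 ⇒ convergent index 3
step 0: (19, 1)  from 19·(1,0) + (0,1)
step 1: (96, 5)  from 5·(19,1) + (1,0)
step 2: (211, 11)  from 2·(96,5) + (19,1)
step 3: (1151, 60)  from 5·(211,11) + (96,5)
(x₁, y₁) = (1151, 60);  1151² − 368·60² = 1 ✓
n=2: (1151,60)∘(1151,60) = (1151·1151+368·60·60, 1151·60+60·1151) = (2649601,138120)
n=3: (2649601,138120)∘(1151,60) = (1151·2649601+368·60·138120, 1151·138120+60·2649601) = (6099380351,317952180)
n=4: (6099380351,317952180)∘(1151,60) = (1151·6099380351+368·60·317952180, 1151·317952180+60·6099380351) = (14040770918401,731925780240)

1151 60
2649601 138120
6099380351 317952180
14040770918401 731925780240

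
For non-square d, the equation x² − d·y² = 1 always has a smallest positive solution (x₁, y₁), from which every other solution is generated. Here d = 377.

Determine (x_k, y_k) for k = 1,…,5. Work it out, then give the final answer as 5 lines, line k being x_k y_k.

[19; 2,2,2,38] for √377; ℓ=4 ⇒ convergent index 3
k=0  a_k=19  p_k/q_k = 19/1
…
k=2  a_k=2  p_k/q_k = 97/5
k=3  a_k=2  p_k/q_k = 233/12
→ (233, 12).  Check: 233²=54289, 377·12²=54288, difference 1.
k=2:  x_2 = 233·233+377·12·12 = 108577,  y_2 = 233·12+12·233 = 5592
k=3:  x_3 = 233·108577+377·12·5592 = 50596649,  y_3 = 233·5592+12·108577 = 2605860
k=4:  x_4 = 233·50596649+377·12·2605860 = 23577929857,  y_4 = 233·2605860+12·50596649 = 1214325168
k=5:  x_5 = 233·23577929857+377·12·1214325168 = 10987264716713,  y_5 = 233·1214325168+12·23577929857 = 565872922428

233 12
108577 5592
50596649 2605860
23577929857 1214325168
10987264716713 565872922428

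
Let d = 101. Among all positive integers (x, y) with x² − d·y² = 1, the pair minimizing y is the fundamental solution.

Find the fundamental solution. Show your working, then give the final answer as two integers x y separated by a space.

201 20

[10; 20] for √101; ℓ=1 ⇒ convergent index 1
a_0=10:  p_0=10·1+0=10,  q_0=10·0+1=1
a_1=20:  p_1=20·10+1=201,  q_1=20·1+0=20
fundamental: x₁=201, y₁=20  (since 40401 − 101·400 = 1)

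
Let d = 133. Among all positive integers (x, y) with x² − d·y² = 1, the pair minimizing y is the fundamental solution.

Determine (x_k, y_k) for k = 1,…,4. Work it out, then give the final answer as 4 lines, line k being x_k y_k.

2588599 224460
13401689565601 1162073863080
69383200415647777399 6016286479789825380
359210566425477440164982401 31147506330593762303822160

[11; 1,1,7,5,1,…,1,1,22] for √133; ℓ=16 ⇒ convergent index 15
k=0  a_k=11  p_k/q_k = 11/1
k=1  a_k=1  p_k/q_k = 12/1
…
k=5  a_k=1  p_k/q_k = 1061/92
…
k=7  a_k=1  p_k/q_k = 3010/261
…
k=10  a_k=1  p_k/q_k = 18948/1643
…
k=14  a_k=1  p_k/q_k = 1378591/119539
k=15  a_k=1  p_k/q_k = 2588599/224460
fundamental: x₁=2588599, y₁=224460  (since 6700844782801 − 133·50382291600 = 1)
(x_2, y_2) = (2588599·2588599 + 133·224460·224460, 2588599·224460 + 224460·2588599) = (13401689565601, 1162073863080)
(x_3, y_3) = (2588599·13401689565601 + 133·224460·1162073863080, 2588599·1162073863080 + 224460·13401689565601) = (69383200415647777399, 6016286479789825380)
(x_4, y_4) = (2588599·69383200415647777399 + 133·224460·6016286479789825380, 2588599·6016286479789825380 + 224460·69383200415647777399) = (359210566425477440164982401, 31147506330593762303822160)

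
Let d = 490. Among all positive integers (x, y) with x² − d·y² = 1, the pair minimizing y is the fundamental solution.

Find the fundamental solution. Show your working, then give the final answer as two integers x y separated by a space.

[22; 7,2,1,4,4,4,1,2,7,44] for √490; ℓ=10 ⇒ convergent index 9
i=0: a=22 ⇒ p=22, q=1
i=1: a=7 ⇒ p=155, q=7
i=2: a=2 ⇒ p=332, q=15
i=3: a=1 ⇒ p=487, q=22
i=4: a=4 ⇒ p=2280, q=103
i=5: a=4 ⇒ p=9607, q=434
i=6: a=4 ⇒ p=40708, q=1839
i=7: a=1 ⇒ p=50315, q=2273
i=8: a=2 ⇒ p=141338, q=6385
i=9: a=7 ⇒ p=1039681, q=46968
fundamental: x₁=1039681, y₁=46968  (since 1080936581761 − 490·2205993024 = 1)

1039681 46968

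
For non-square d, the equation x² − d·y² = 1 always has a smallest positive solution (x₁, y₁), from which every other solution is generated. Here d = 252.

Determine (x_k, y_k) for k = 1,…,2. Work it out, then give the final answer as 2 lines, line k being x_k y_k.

127 8
32257 2032

√252 → a₀=15, period (1,6,1,30); ℓ=4 even so k=3
i=0: a=15 ⇒ p=15, q=1
i=1: a=1 ⇒ p=16, q=1
i=2: a=6 ⇒ p=111, q=7
i=3: a=1 ⇒ p=127, q=8
(x₁, y₁) = (127, 8);  127² − 252·8² = 1 ✓
(x_2, y_2) = (127·127 + 252·8·8, 127·8 + 8·127) = (32257, 2032)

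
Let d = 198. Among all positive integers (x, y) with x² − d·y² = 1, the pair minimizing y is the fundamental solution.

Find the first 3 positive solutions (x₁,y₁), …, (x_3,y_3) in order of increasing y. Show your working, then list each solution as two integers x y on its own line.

197 14
77617 5516
30580901 2173290

√198 → a₀=14, period (14,28); ℓ=2 even so k=1
a_0=14:  p_0=14·1+0=14,  q_0=14·0+1=1
a_1=14:  p_1=14·14+1=197,  q_1=14·1+0=14
→ (197, 14).  Check: 197²=38809, 198·14²=38808, difference 1.
(197+14√198)^2 = 77617 + 5516√198
(197+14√198)^3 = 30580901 + 2173290√198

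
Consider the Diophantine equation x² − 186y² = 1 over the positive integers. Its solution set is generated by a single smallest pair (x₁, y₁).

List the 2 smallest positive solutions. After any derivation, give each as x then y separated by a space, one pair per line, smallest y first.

[13; 1,1,1,3,4,3,1,1,1,26] for √186; ℓ=10 ⇒ convergent index 9
step 0: (13, 1)  from 13·(1,0) + (0,1)
…
step 3: (41, 3)  from 1·(27,2) + (14,1)
step 4: (150, 11)  from 3·(41,3) + (27,2)
step 5: (641, 47)  from 4·(150,11) + (41,3)
step 6: (2073, 152)  from 3·(641,47) + (150,11)
…
step 8: (4787, 351)  from 1·(2714,199) + (2073,152)
step 9: (7501, 550)  from 1·(4787,351) + (2714,199)
fundamental: x₁=7501, y₁=550  (since 56265001 − 186·302500 = 1)
n=2: (7501,550)∘(7501,550) = (7501·7501+186·550·550, 7501·550+550·7501) = (112530001,8251100)

7501 550
112530001 8251100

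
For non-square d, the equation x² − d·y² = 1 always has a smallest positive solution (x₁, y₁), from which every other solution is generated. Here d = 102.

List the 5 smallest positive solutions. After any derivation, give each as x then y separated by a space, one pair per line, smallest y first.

101 10
20401 2020
4120901 408030
832401601 82420040
168141002501 16648440050

d=102: √d = [10; 10,20] (ℓ=2, even), read p_1/q_1
step 0: (10, 1)  from 10·(1,0) + (0,1)
step 1: (101, 10)  from 10·(10,1) + (1,0)
→ (101, 10).  Check: 101²=10201, 102·10²=10200, difference 1.
k=2:  x_2 = 101·101+102·10·10 = 20401,  y_2 = 101·10+10·101 = 2020
k=3:  x_3 = 101·20401+102·10·2020 = 4120901,  y_3 = 101·2020+10·20401 = 408030
k=4:  x_4 = 101·4120901+102·10·408030 = 832401601,  y_4 = 101·408030+10·4120901 = 82420040
k=5:  x_5 = 101·832401601+102·10·82420040 = 168141002501,  y_5 = 101·82420040+10·832401601 = 16648440050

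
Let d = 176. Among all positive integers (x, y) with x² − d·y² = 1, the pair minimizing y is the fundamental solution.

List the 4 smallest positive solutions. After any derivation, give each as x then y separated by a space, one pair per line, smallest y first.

199 15
79201 5970
31521799 2376045
12545596801 945659940

[13; 3,1,3,26] for √176; ℓ=4 ⇒ convergent index 3
k=0  a_k=13  p_k/q_k = 13/1
k=1  a_k=3  p_k/q_k = 40/3
k=2  a_k=1  p_k/q_k = 53/4
k=3  a_k=3  p_k/q_k = 199/15
→ (199, 15).  Check: 199²=39601, 176·15²=39600, difference 1.
(199+15√176)^2 = 79201 + 5970√176
(199+15√176)^3 = 31521799 + 2376045√176
(199+15√176)^4 = 12545596801 + 945659940√176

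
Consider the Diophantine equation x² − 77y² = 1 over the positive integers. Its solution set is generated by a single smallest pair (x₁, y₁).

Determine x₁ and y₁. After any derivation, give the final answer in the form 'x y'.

d=77: √d = [8; 1,3,2,3,1,16] (ℓ=6, even), read p_5/q_5
step 0: (8, 1)  from 8·(1,0) + (0,1)
…
step 4: (272, 31)  from 3·(79,9) + (35,4)
step 5: (351, 40)  from 1·(272,31) + (79,9)
→ (351, 40).  Check: 351²=123201, 77·40²=123200, difference 1.

351 40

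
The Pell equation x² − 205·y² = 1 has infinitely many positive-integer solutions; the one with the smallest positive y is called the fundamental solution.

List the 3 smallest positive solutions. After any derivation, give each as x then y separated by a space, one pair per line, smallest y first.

[14; 3,6,1,4,1,6,3,28] for √205; ℓ=8 ⇒ convergent index 7
i=0: a=14 ⇒ p=14, q=1
i=1: a=3 ⇒ p=43, q=3
i=2: a=6 ⇒ p=272, q=19
i=3: a=1 ⇒ p=315, q=22
…
i=5: a=1 ⇒ p=1847, q=129
i=6: a=6 ⇒ p=12614, q=881
i=7: a=3 ⇒ p=39689, q=2772
fundamental: x₁=39689, y₁=2772  (since 1575216721 − 205·7683984 = 1)
n=2: (39689,2772)∘(39689,2772) = (39689·39689+205·2772·2772, 39689·2772+2772·39689) = (3150433441,220035816)
n=3: (3150433441,220035816)∘(39689,2772) = (39689·3150433441+205·2772·220035816, 39689·220035816+2772·3150433441) = (250075105640009,17466002999676)

39689 2772
3150433441 220035816
250075105640009 17466002999676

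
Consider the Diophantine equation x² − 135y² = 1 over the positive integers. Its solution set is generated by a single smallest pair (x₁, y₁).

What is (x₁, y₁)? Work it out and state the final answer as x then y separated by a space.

[11; 1,1,1,1,1,1,1,22] for √135; ℓ=8 ⇒ convergent index 7
step 0: (11, 1)  from 11·(1,0) + (0,1)
…
step 2: (23, 2)  from 1·(12,1) + (11,1)
…
step 6: (151, 13)  from 1·(93,8) + (58,5)
step 7: (244, 21)  from 1·(151,13) + (93,8)
(x₁, y₁) = (244, 21);  244² − 135·21² = 1 ✓

244 21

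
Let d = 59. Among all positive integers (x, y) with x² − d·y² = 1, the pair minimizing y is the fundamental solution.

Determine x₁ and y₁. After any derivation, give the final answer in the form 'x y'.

[7; 1,2,7,2,1,14] for √59; ℓ=6 ⇒ convergent index 5
i=0: a=7 ⇒ p=7, q=1
…
i=4: a=2 ⇒ p=361, q=47
i=5: a=1 ⇒ p=530, q=69
fundamental: x₁=530, y₁=69  (since 280900 − 59·4761 = 1)

530 69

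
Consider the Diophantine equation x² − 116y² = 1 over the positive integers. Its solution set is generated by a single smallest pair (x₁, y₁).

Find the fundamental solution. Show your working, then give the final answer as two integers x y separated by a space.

[10; 1,3,2,1,4,1,2,3,1,20] for √116; ℓ=10 ⇒ convergent index 9
i=0: a=10 ⇒ p=10, q=1
i=1: a=1 ⇒ p=11, q=1
i=2: a=3 ⇒ p=43, q=4
i=3: a=2 ⇒ p=97, q=9
i=4: a=1 ⇒ p=140, q=13
i=5: a=4 ⇒ p=657, q=61
i=6: a=1 ⇒ p=797, q=74
…
i=8: a=3 ⇒ p=7550, q=701
i=9: a=1 ⇒ p=9801, q=910
→ (9801, 910).  Check: 9801²=96059601, 116·910²=96059600, difference 1.

9801 910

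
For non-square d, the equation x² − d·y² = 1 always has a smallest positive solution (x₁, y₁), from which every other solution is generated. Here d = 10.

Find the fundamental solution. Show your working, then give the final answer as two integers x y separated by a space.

19 6

√10 = [3; 6, …], period ℓ=1 (odd) → k=1
i=0: a=3 ⇒ p=3, q=1
i=1: a=6 ⇒ p=19, q=6
(x₁, y₁) = (19, 6);  19² − 10·6² = 1 ✓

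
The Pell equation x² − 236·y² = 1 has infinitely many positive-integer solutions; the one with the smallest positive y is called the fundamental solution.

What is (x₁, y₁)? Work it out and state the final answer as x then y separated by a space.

561799 36570

[15; 2,1,3,5,1,6,1,5,3,1,2,30] for √236; ℓ=12 ⇒ convergent index 11
i=0: a=15 ⇒ p=15, q=1
…
i=3: a=3 ⇒ p=169, q=11
i=4: a=5 ⇒ p=891, q=58
i=5: a=1 ⇒ p=1060, q=69
…
i=7: a=1 ⇒ p=8311, q=541
…
i=10: a=1 ⇒ p=203535, q=13249
i=11: a=2 ⇒ p=561799, q=36570
→ (561799, 36570).  Check: 561799²=315618116401, 236·36570²=315618116400, difference 1.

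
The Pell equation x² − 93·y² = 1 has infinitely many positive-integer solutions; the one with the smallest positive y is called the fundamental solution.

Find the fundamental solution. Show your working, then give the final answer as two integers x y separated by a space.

12151 1260

d=93: √d = [9; 1,1,1,4,6,4,1,1,1,18] (ℓ=10, even), read p_9/q_9
i=0: a=9 ⇒ p=9, q=1
i=1: a=1 ⇒ p=10, q=1
…
i=3: a=1 ⇒ p=29, q=3
i=4: a=4 ⇒ p=135, q=14
…
i=8: a=1 ⇒ p=7821, q=811
i=9: a=1 ⇒ p=12151, q=1260
fundamental: x₁=12151, y₁=1260  (since 147646801 − 93·1587600 = 1)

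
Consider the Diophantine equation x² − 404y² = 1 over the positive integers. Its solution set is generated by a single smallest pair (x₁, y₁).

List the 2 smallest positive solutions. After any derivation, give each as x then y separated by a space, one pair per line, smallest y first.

201 10
80801 4020

√404 → a₀=20, period (10,40); ℓ=2 even so k=1
i=0: a=20 ⇒ p=20, q=1
i=1: a=10 ⇒ p=201, q=10
→ (201, 10).  Check: 201²=40401, 404·10²=40400, difference 1.
n=2: (201,10)∘(201,10) = (201·201+404·10·10, 201·10+10·201) = (80801,4020)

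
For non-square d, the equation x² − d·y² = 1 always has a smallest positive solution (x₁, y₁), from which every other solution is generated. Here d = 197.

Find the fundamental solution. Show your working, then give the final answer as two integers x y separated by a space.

d=197: √d = [14; 28] (ℓ=1, odd), read p_1/q_1
k=0  a_k=14  p_k/q_k = 14/1
k=1  a_k=28  p_k/q_k = 393/28
→ (393, 28).  Check: 393²=154449, 197·28²=154448, difference 1.

393 28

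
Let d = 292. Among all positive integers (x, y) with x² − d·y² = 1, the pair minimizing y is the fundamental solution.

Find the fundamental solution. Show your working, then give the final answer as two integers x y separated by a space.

2281249 133500

√292 → a₀=17, period (11,2,1,3,8,3,1,2,11,34); ℓ=10 even so k=9
i=0: a=17 ⇒ p=17, q=1
…
i=2: a=2 ⇒ p=393, q=23
i=3: a=1 ⇒ p=581, q=34
i=4: a=3 ⇒ p=2136, q=125
…
i=6: a=3 ⇒ p=55143, q=3227
i=7: a=1 ⇒ p=72812, q=4261
i=8: a=2 ⇒ p=200767, q=11749
i=9: a=11 ⇒ p=2281249, q=133500
fundamental: x₁=2281249, y₁=133500  (since 5204097000001 − 292·17822250000 = 1)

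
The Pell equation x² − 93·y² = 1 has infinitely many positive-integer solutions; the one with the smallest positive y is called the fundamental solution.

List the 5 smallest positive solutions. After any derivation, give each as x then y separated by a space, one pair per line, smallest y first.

√93 → a₀=9, period (1,1,1,4,6,4,1,1,1,18); ℓ=10 even so k=9
step 0: (9, 1)  from 9·(1,0) + (0,1)
…
step 5: (839, 87)  from 6·(135,14) + (29,3)
…
step 8: (7821, 811)  from 1·(4330,449) + (3491,362)
step 9: (12151, 1260)  from 1·(7821,811) + (4330,449)
fundamental: x₁=12151, y₁=1260  (since 147646801 − 93·1587600 = 1)
n=2: (12151,1260)∘(12151,1260) = (12151·12151+93·1260·1260, 12151·1260+1260·12151) = (295293601,30620520)
n=3: (295293601,30620520)∘(12151,1260) = (12151·295293601+93·1260·30620520, 12151·30620520+1260·295293601) = (7176225079351,744139875780)
n=4: (7176225079351,744139875780)∘(12151,1260) = (12151·7176225079351+93·1260·744139875780, 12151·744139875780+1260·7176225079351) = (174396621583094401,18084087230585040)
n=5: (174396621583094401,18084087230585040)∘(12151,1260) = (12151·174396621583094401+93·1260·18084087230585040, 12151·18084087230585040+1260·174396621583094401) = (4238186690536135053751,439479487133537766300)

12151 1260
295293601 30620520
7176225079351 744139875780
174396621583094401 18084087230585040
4238186690536135053751 439479487133537766300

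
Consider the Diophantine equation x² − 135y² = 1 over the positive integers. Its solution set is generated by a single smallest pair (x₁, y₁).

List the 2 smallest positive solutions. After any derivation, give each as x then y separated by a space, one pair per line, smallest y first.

√135 = [11; 1,1,1,1,1,1,1,22, …], period ℓ=8 (even) → k=7
step 0: (11, 1)  from 11·(1,0) + (0,1)
…
step 4: (58, 5)  from 1·(35,3) + (23,2)
step 5: (93, 8)  from 1·(58,5) + (35,3)
step 6: (151, 13)  from 1·(93,8) + (58,5)
step 7: (244, 21)  from 1·(151,13) + (93,8)
fundamental: x₁=244, y₁=21  (since 59536 − 135·441 = 1)
n=2: (244,21)∘(244,21) = (244·244+135·21·21, 244·21+21·244) = (119071,10248)

244 21
119071 10248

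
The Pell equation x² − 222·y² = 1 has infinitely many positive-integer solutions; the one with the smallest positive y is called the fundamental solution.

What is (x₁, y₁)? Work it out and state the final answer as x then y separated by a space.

[14; 1,8,1,28] for √222; ℓ=4 ⇒ convergent index 3
step 0: (14, 1)  from 14·(1,0) + (0,1)
step 1: (15, 1)  from 1·(14,1) + (1,0)
step 2: (134, 9)  from 8·(15,1) + (14,1)
step 3: (149, 10)  from 1·(134,9) + (15,1)
fundamental: x₁=149, y₁=10  (since 22201 − 222·100 = 1)

149 10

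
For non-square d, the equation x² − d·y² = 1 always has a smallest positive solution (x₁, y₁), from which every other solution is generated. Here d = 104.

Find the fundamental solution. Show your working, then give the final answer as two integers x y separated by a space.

[10; 5,20] for √104; ℓ=2 ⇒ convergent index 1
k=0  a_k=10  p_k/q_k = 10/1
k=1  a_k=5  p_k/q_k = 51/5
(x₁, y₁) = (51, 5);  51² − 104·5² = 1 ✓

51 5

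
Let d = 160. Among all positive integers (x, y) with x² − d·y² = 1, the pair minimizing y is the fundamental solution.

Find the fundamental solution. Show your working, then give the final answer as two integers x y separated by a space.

[12; 1,1,1,5,1,1,1,24] for √160; ℓ=8 ⇒ convergent index 7
i=0: a=12 ⇒ p=12, q=1
…
i=2: a=1 ⇒ p=25, q=2
…
i=4: a=5 ⇒ p=215, q=17
…
i=6: a=1 ⇒ p=468, q=37
i=7: a=1 ⇒ p=721, q=57
(x₁, y₁) = (721, 57);  721² − 160·57² = 1 ✓

721 57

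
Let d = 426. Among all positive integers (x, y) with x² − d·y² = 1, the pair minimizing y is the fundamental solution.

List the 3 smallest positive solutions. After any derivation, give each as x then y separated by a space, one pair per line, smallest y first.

√426 = [20; 1,1,1,3,2,6,2,3,1,1,1,40, …], period ℓ=12 (even) → k=11
i=0: a=20 ⇒ p=20, q=1
…
i=3: a=1 ⇒ p=62, q=3
…
i=5: a=2 ⇒ p=516, q=25
…
i=10: a=1 ⇒ p=56780, q=2751
i=11: a=1 ⇒ p=88751, q=4300
fundamental: x₁=88751, y₁=4300  (since 7876740001 − 426·18490000 = 1)
(x_2, y_2) = (88751·88751 + 426·4300·4300, 88751·4300 + 4300·88751) = (15753480001, 763258600)
(x_3, y_3) = (88751·15753480001 + 426·4300·763258600, 88751·763258600 + 4300·15753480001) = (2796274207048751, 135479928012900)

88751 4300
15753480001 763258600
2796274207048751 135479928012900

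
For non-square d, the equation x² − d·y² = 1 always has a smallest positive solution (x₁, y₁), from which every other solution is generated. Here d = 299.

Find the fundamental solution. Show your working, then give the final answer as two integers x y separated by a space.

415 24

[17; 3,2,3,34] for √299; ℓ=4 ⇒ convergent index 3
step 0: (17, 1)  from 17·(1,0) + (0,1)
step 1: (52, 3)  from 3·(17,1) + (1,0)
step 2: (121, 7)  from 2·(52,3) + (17,1)
step 3: (415, 24)  from 3·(121,7) + (52,3)
fundamental: x₁=415, y₁=24  (since 172225 − 299·576 = 1)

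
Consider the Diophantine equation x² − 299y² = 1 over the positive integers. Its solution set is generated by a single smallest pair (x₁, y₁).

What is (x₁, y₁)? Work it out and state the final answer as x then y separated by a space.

415 24

d=299: √d = [17; 3,2,3,34] (ℓ=4, even), read p_3/q_3
k=0  a_k=17  p_k/q_k = 17/1
…
k=2  a_k=2  p_k/q_k = 121/7
k=3  a_k=3  p_k/q_k = 415/24
(x₁, y₁) = (415, 24);  415² − 299·24² = 1 ✓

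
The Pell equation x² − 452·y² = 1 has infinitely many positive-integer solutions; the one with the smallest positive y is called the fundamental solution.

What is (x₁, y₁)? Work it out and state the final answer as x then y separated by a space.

1204353 56648

√452 → a₀=21, period (3,1,5,3,10,3,5,1,3,42); ℓ=10 even so k=9
k=0  a_k=21  p_k/q_k = 21/1
…
k=2  a_k=1  p_k/q_k = 85/4
k=3  a_k=5  p_k/q_k = 489/23
k=4  a_k=3  p_k/q_k = 1552/73
…
k=8  a_k=1  p_k/q_k = 313483/14745
k=9  a_k=3  p_k/q_k = 1204353/56648
→ (1204353, 56648).  Check: 1204353²=1450466148609, 452·56648²=1450466148608, difference 1.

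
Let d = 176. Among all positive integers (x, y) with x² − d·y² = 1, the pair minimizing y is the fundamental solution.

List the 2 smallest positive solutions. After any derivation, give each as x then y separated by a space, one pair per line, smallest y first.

d=176: √d = [13; 3,1,3,26] (ℓ=4, even), read p_3/q_3
a_0=13:  p_0=13·1+0=13,  q_0=13·0+1=1
…
a_2=1:  p_2=1·40+13=53,  q_2=1·3+1=4
a_3=3:  p_3=3·53+40=199,  q_3=3·4+3=15
→ (199, 15).  Check: 199²=39601, 176·15²=39600, difference 1.
n=2: (199,15)∘(199,15) = (199·199+176·15·15, 199·15+15·199) = (79201,5970)

199 15
79201 5970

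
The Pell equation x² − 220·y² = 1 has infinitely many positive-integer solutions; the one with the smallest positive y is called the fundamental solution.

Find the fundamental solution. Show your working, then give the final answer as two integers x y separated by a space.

[14; 1,4,1,28] for √220; ℓ=4 ⇒ convergent index 3
k=0  a_k=14  p_k/q_k = 14/1
…
k=2  a_k=4  p_k/q_k = 74/5
k=3  a_k=1  p_k/q_k = 89/6
(x₁, y₁) = (89, 6);  89² − 220·6² = 1 ✓

89 6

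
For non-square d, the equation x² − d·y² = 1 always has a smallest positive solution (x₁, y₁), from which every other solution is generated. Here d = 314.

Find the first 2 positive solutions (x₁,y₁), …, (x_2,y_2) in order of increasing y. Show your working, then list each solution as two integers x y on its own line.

392499 22150
308110930001 17387705700

√314 = [17; 1,2,1,1,2,1,34, …], period ℓ=7 (odd) → k=13
i=0: a=17 ⇒ p=17, q=1
…
i=2: a=2 ⇒ p=53, q=3
i=3: a=1 ⇒ p=71, q=4
…
i=6: a=1 ⇒ p=443, q=25
i=7: a=34 ⇒ p=15381, q=868
i=8: a=1 ⇒ p=15824, q=893
i=9: a=2 ⇒ p=47029, q=2654
i=10: a=1 ⇒ p=62853, q=3547
…
i=12: a=2 ⇒ p=282617, q=15949
i=13: a=1 ⇒ p=392499, q=22150
→ (392499, 22150).  Check: 392499²=154055465001, 314·22150²=154055465000, difference 1.
(392499+22150√314)^2 = 308110930001 + 17387705700√314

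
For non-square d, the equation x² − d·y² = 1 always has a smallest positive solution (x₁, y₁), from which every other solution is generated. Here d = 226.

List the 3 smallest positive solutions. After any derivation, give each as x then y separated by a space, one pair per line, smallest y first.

d=226: √d = [15; 30] (ℓ=1, odd), read p_1/q_1
step 0: (15, 1)  from 15·(1,0) + (0,1)
step 1: (451, 30)  from 30·(15,1) + (1,0)
fundamental: x₁=451, y₁=30  (since 203401 − 226·900 = 1)
k=2:  x_2 = 451·451+226·30·30 = 406801,  y_2 = 451·30+30·451 = 27060
k=3:  x_3 = 451·406801+226·30·27060 = 366934051,  y_3 = 451·27060+30·406801 = 24408090

451 30
406801 27060
366934051 24408090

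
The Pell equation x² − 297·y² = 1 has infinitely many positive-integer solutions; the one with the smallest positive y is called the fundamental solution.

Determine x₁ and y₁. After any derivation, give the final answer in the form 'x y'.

[17; 4,3,1,1,2,1,1,3,4,34] for √297; ℓ=10 ⇒ convergent index 9
k=0  a_k=17  p_k/q_k = 17/1
…
k=3  a_k=1  p_k/q_k = 293/17
…
k=6  a_k=1  p_k/q_k = 1844/107
…
k=8  a_k=3  p_k/q_k = 11357/659
k=9  a_k=4  p_k/q_k = 48599/2820
(x₁, y₁) = (48599, 2820);  48599² − 297·2820² = 1 ✓

48599 2820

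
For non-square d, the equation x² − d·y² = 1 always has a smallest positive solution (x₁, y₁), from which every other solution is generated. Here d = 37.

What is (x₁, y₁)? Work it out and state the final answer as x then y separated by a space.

73 12

[6; 12] for √37; ℓ=1 ⇒ convergent index 1
a_0=6:  p_0=6·1+0=6,  q_0=6·0+1=1
a_1=12:  p_1=12·6+1=73,  q_1=12·1+0=12
→ (73, 12).  Check: 73²=5329, 37·12²=5328, difference 1.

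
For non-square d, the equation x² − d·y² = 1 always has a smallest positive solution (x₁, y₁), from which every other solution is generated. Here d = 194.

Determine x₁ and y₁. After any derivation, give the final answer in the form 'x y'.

195 14

[13; 1,12,1,26] for √194; ℓ=4 ⇒ convergent index 3
step 0: (13, 1)  from 13·(1,0) + (0,1)
step 1: (14, 1)  from 1·(13,1) + (1,0)
step 2: (181, 13)  from 12·(14,1) + (13,1)
step 3: (195, 14)  from 1·(181,13) + (14,1)
fundamental: x₁=195, y₁=14  (since 38025 − 194·196 = 1)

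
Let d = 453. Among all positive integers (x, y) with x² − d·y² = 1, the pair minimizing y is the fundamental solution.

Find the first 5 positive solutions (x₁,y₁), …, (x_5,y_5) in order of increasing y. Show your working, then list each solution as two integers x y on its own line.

[21; 3,1,1,10,14,10,1,1,3,42] for √453; ℓ=10 ⇒ convergent index 9
a_0=21:  p_0=21·1+0=21,  q_0=21·0+1=1
…
a_3=1:  p_3=1·85+64=149,  q_3=1·4+3=7
a_4=10:  p_4=10·149+85=1575,  q_4=10·7+4=74
a_5=14:  p_5=14·1575+149=22199,  q_5=14·74+7=1043
a_6=10:  p_6=10·22199+1575=223565,  q_6=10·1043+74=10504
…
a_8=1:  p_8=1·245764+223565=469329,  q_8=1·11547+10504=22051
a_9=3:  p_9=3·469329+245764=1653751,  q_9=3·22051+11547=77700
(x₁, y₁) = (1653751, 77700);  1653751² − 453·77700² = 1 ✓
k=2:  x_2 = 1653751·1653751+453·77700·77700 = 5469784740001,  y_2 = 1653751·77700+77700·1653751 = 256992905400
k=3:  x_3 = 1653751·5469784740001+453·77700·256992905400 = 18091323967121133751,  y_3 = 1653751·256992905400+77700·5469784740001 = 850004548596233100
k=4:  x_4 = 1653751·18091323967121133751+453·77700·850004548596233100 = 59837090203895614338960001,  y_4 = 1653751·850004548596233100+77700·18091323967121133751 = 2811391744490881177810800
k=5:  x_5 = 1653751·59837090203895614338960001+453·77700·2811391744490881177810800 = 197911295523547060893371760093751,  y_5 = 1653751·2811391744490881177810800+77700·59837090203895614338960001 = 9298683817686228472822980388500

1653751 77700
5469784740001 256992905400
18091323967121133751 850004548596233100
59837090203895614338960001 2811391744490881177810800
197911295523547060893371760093751 9298683817686228472822980388500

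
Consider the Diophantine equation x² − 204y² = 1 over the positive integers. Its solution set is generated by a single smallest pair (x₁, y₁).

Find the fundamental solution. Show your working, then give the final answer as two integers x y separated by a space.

√204 = [14; 3,1,1,6,1,1,3,28, …], period ℓ=8 (even) → k=7
i=0: a=14 ⇒ p=14, q=1
i=1: a=3 ⇒ p=43, q=3
i=2: a=1 ⇒ p=57, q=4
i=3: a=1 ⇒ p=100, q=7
…
i=5: a=1 ⇒ p=757, q=53
i=6: a=1 ⇒ p=1414, q=99
i=7: a=3 ⇒ p=4999, q=350
→ (4999, 350).  Check: 4999²=24990001, 204·350²=24990000, difference 1.

4999 350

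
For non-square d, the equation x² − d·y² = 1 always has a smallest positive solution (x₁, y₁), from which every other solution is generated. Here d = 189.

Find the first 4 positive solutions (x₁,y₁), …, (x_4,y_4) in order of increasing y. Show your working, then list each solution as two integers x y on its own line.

55 4
6049 440
665335 48396
73180801 5323120

√189 → a₀=13, period (1,2,1,26); ℓ=4 even so k=3
i=0: a=13 ⇒ p=13, q=1
i=1: a=1 ⇒ p=14, q=1
i=2: a=2 ⇒ p=41, q=3
i=3: a=1 ⇒ p=55, q=4
fundamental: x₁=55, y₁=4  (since 3025 − 189·16 = 1)
n=2: (55,4)∘(55,4) = (55·55+189·4·4, 55·4+4·55) = (6049,440)
n=3: (6049,440)∘(55,4) = (55·6049+189·4·440, 55·440+4·6049) = (665335,48396)
n=4: (665335,48396)∘(55,4) = (55·665335+189·4·48396, 55·48396+4·665335) = (73180801,5323120)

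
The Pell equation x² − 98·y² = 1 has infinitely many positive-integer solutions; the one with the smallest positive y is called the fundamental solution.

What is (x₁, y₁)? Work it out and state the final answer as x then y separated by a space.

[9; 1,8,1,18] for √98; ℓ=4 ⇒ convergent index 3
a_0=9:  p_0=9·1+0=9,  q_0=9·0+1=1
a_1=1:  p_1=1·9+1=10,  q_1=1·1+0=1
a_2=8:  p_2=8·10+9=89,  q_2=8·1+1=9
a_3=1:  p_3=1·89+10=99,  q_3=1·9+1=10
→ (99, 10).  Check: 99²=9801, 98·10²=9800, difference 1.

99 10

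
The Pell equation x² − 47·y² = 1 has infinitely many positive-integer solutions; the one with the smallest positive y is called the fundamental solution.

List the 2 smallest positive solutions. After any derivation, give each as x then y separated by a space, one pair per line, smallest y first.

48 7
4607 672

[6; 1,5,1,12] for √47; ℓ=4 ⇒ convergent index 3
step 0: (6, 1)  from 6·(1,0) + (0,1)
step 1: (7, 1)  from 1·(6,1) + (1,0)
step 2: (41, 6)  from 5·(7,1) + (6,1)
step 3: (48, 7)  from 1·(41,6) + (7,1)
fundamental: x₁=48, y₁=7  (since 2304 − 47·49 = 1)
n=2: (48,7)∘(48,7) = (48·48+47·7·7, 48·7+7·48) = (4607,672)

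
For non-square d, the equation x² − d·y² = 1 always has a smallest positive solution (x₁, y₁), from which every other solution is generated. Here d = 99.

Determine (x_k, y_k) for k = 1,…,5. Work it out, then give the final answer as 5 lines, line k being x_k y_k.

10 1
199 20
3970 399
79201 7960
1580050 158801

√99 → a₀=9, period (1,18); ℓ=2 even so k=1
k=0  a_k=9  p_k/q_k = 9/1
k=1  a_k=1  p_k/q_k = 10/1
(x₁, y₁) = (10, 1);  10² − 99·1² = 1 ✓
n=2: (10,1)∘(10,1) = (10·10+99·1·1, 10·1+1·10) = (199,20)
n=3: (199,20)∘(10,1) = (10·199+99·1·20, 10·20+1·199) = (3970,399)
n=4: (3970,399)∘(10,1) = (10·3970+99·1·399, 10·399+1·3970) = (79201,7960)
n=5: (79201,7960)∘(10,1) = (10·79201+99·1·7960, 10·7960+1·79201) = (1580050,158801)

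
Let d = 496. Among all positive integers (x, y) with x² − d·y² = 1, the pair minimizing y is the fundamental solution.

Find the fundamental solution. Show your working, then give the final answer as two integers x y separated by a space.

4620799 207480

√496 = [22; 3,1,2,4,1,…,1,3,44, …], period ℓ=16 (even) → k=15
k=0  a_k=22  p_k/q_k = 22/1
…
k=2  a_k=1  p_k/q_k = 89/4
k=3  a_k=2  p_k/q_k = 245/11
k=4  a_k=4  p_k/q_k = 1069/48
k=5  a_k=1  p_k/q_k = 1314/59
k=6  a_k=1  p_k/q_k = 2383/107
k=7  a_k=2  p_k/q_k = 6080/273
k=8  a_k=2  p_k/q_k = 14543/653
k=9  a_k=2  p_k/q_k = 35166/1579
k=10  a_k=1  p_k/q_k = 49709/2232
…
k=13  a_k=2  p_k/q_k = 863293/38763
k=14  a_k=1  p_k/q_k = 1252502/56239
k=15  a_k=3  p_k/q_k = 4620799/207480
fundamental: x₁=4620799, y₁=207480  (since 21351783398401 − 496·43047950400 = 1)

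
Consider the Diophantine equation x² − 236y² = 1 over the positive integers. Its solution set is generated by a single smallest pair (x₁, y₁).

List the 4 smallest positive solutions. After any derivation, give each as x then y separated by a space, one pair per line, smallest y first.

561799 36570
631236232801 41089978860
709255768702176199 46168618067101710
796918363201596536611201 51874966922918257173720

√236 = [15; 2,1,3,5,1,6,1,5,3,1,2,30, …], period ℓ=12 (even) → k=11
a_0=15:  p_0=15·1+0=15,  q_0=15·0+1=1
…
a_2=1:  p_2=1·31+15=46,  q_2=1·2+1=3
a_3=3:  p_3=3·46+31=169,  q_3=3·3+2=11
…
a_6=6:  p_6=6·1060+891=7251,  q_6=6·69+58=472
…
a_10=1:  p_10=1·154729+48806=203535,  q_10=1·10072+3177=13249
a_11=2:  p_11=2·203535+154729=561799,  q_11=2·13249+10072=36570
fundamental: x₁=561799, y₁=36570  (since 315618116401 − 236·1337364900 = 1)
(561799+36570√236)^2 = 631236232801 + 41089978860√236
(561799+36570√236)^3 = 709255768702176199 + 46168618067101710√236
(561799+36570√236)^4 = 796918363201596536611201 + 51874966922918257173720√236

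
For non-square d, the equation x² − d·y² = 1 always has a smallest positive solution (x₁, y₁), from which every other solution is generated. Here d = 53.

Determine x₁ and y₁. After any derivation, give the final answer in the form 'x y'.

d=53: √d = [7; 3,1,1,3,14] (ℓ=5, odd), read p_9/q_9
i=0: a=7 ⇒ p=7, q=1
i=1: a=3 ⇒ p=22, q=3
i=2: a=1 ⇒ p=29, q=4
…
i=8: a=1 ⇒ p=18557, q=2549
i=9: a=3 ⇒ p=66249, q=9100
(x₁, y₁) = (66249, 9100);  66249² − 53·9100² = 1 ✓

66249 9100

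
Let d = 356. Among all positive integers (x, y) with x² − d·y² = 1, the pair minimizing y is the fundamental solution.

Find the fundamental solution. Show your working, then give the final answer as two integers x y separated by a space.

500001 26500

√356 → a₀=18, period (1,6,1,1,2,…,6,1,36); ℓ=14 even so k=13
k=0  a_k=18  p_k/q_k = 18/1
…
k=5  a_k=2  p_k/q_k = 717/38
…
k=7  a_k=8  p_k/q_k = 8717/462
k=8  a_k=1  p_k/q_k = 9717/515
k=9  a_k=2  p_k/q_k = 28151/1492
…
k=11  a_k=1  p_k/q_k = 66019/3499
k=12  a_k=6  p_k/q_k = 433982/23001
k=13  a_k=1  p_k/q_k = 500001/26500
→ (500001, 26500).  Check: 500001²=250001000001, 356·26500²=250001000000, difference 1.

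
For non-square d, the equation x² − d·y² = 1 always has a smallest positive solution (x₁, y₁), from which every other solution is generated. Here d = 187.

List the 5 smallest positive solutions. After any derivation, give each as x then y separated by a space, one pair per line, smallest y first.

√187 = [13; 1,2,13,2,1,26, …], period ℓ=6 (even) → k=5
step 0: (13, 1)  from 13·(1,0) + (0,1)
step 1: (14, 1)  from 1·(13,1) + (1,0)
…
step 3: (547, 40)  from 13·(41,3) + (14,1)
step 4: (1135, 83)  from 2·(547,40) + (41,3)
step 5: (1682, 123)  from 1·(1135,83) + (547,40)
fundamental: x₁=1682, y₁=123  (since 2829124 − 187·15129 = 1)
(1682+123√187)^2 = 5658247 + 413772√187
(1682+123√187)^3 = 19034341226 + 1391928885√187
(1682+123√187)^4 = 64031518226017 + 4682448355368√187
(1682+123√187)^5 = 215402008277979962 + 15751754875529067√187

1682 123
5658247 413772
19034341226 1391928885
64031518226017 4682448355368
215402008277979962 15751754875529067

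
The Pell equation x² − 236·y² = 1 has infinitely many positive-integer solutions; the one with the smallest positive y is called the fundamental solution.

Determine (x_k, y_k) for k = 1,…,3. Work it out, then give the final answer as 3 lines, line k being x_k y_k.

561799 36570
631236232801 41089978860
709255768702176199 46168618067101710

√236 = [15; 2,1,3,5,1,6,1,5,3,1,2,30, …], period ℓ=12 (even) → k=11
i=0: a=15 ⇒ p=15, q=1
…
i=2: a=1 ⇒ p=46, q=3
…
i=5: a=1 ⇒ p=1060, q=69
…
i=7: a=1 ⇒ p=8311, q=541
…
i=9: a=3 ⇒ p=154729, q=10072
i=10: a=1 ⇒ p=203535, q=13249
i=11: a=2 ⇒ p=561799, q=36570
→ (561799, 36570).  Check: 561799²=315618116401, 236·36570²=315618116400, difference 1.
n=2: (561799,36570)∘(561799,36570) = (561799·561799+236·36570·36570, 561799·36570+36570·561799) = (631236232801,41089978860)
n=3: (631236232801,41089978860)∘(561799,36570) = (561799·631236232801+236·36570·41089978860, 561799·41089978860+36570·631236232801) = (709255768702176199,46168618067101710)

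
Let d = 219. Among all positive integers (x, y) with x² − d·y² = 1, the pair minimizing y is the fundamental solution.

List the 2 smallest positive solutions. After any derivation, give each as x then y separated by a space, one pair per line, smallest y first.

d=219: √d = [14; 1,3,1,28] (ℓ=4, even), read p_3/q_3
a_0=14:  p_0=14·1+0=14,  q_0=14·0+1=1
a_1=1:  p_1=1·14+1=15,  q_1=1·1+0=1
a_2=3:  p_2=3·15+14=59,  q_2=3·1+1=4
a_3=1:  p_3=1·59+15=74,  q_3=1·4+1=5
→ (74, 5).  Check: 74²=5476, 219·5²=5475, difference 1.
(x_2, y_2) = (74·74 + 219·5·5, 74·5 + 5·74) = (10951, 740)

74 5
10951 740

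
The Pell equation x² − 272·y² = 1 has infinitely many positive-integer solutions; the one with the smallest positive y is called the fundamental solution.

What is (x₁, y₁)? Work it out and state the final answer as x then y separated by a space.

d=272: √d = [16; 2,32] (ℓ=2, even), read p_1/q_1
k=0  a_k=16  p_k/q_k = 16/1
k=1  a_k=2  p_k/q_k = 33/2
(x₁, y₁) = (33, 2);  33² − 272·2² = 1 ✓

33 2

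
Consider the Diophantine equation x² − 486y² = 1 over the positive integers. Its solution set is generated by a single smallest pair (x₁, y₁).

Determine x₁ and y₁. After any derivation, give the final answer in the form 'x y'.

[22; 22,44] for √486; ℓ=2 ⇒ convergent index 1
i=0: a=22 ⇒ p=22, q=1
i=1: a=22 ⇒ p=485, q=22
fundamental: x₁=485, y₁=22  (since 235225 − 486·484 = 1)

485 22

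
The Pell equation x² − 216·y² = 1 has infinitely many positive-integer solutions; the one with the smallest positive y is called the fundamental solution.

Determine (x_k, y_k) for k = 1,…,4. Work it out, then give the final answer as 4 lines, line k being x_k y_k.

d=216: √d = [14; 1,2,3,2,1,28] (ℓ=6, even), read p_5/q_5
k=0  a_k=14  p_k/q_k = 14/1
…
k=4  a_k=2  p_k/q_k = 338/23
k=5  a_k=1  p_k/q_k = 485/33
fundamental: x₁=485, y₁=33  (since 235225 − 216·1089 = 1)
(x_2, y_2) = (485·485 + 216·33·33, 485·33 + 33·485) = (470449, 32010)
(x_3, y_3) = (485·470449 + 216·33·32010, 485·32010 + 33·470449) = (456335045, 31049667)
(x_4, y_4) = (485·456335045 + 216·33·31049667, 485·31049667 + 33·456335045) = (442644523201, 30118144980)

485 33
470449 32010
456335045 31049667
442644523201 30118144980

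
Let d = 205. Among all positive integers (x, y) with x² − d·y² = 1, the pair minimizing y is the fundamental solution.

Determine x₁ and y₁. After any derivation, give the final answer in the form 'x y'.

√205 → a₀=14, period (3,6,1,4,1,6,3,28); ℓ=8 even so k=7
a_0=14:  p_0=14·1+0=14,  q_0=14·0+1=1
…
a_2=6:  p_2=6·43+14=272,  q_2=6·3+1=19
a_3=1:  p_3=1·272+43=315,  q_3=1·19+3=22
…
a_6=6:  p_6=6·1847+1532=12614,  q_6=6·129+107=881
a_7=3:  p_7=3·12614+1847=39689,  q_7=3·881+129=2772
(x₁, y₁) = (39689, 2772);  39689² − 205·2772² = 1 ✓

39689 2772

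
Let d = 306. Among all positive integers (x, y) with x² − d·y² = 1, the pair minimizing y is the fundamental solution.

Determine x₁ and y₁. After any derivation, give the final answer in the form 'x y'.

35 2

d=306: √d = [17; 2,34] (ℓ=2, even), read p_1/q_1
k=0  a_k=17  p_k/q_k = 17/1
k=1  a_k=2  p_k/q_k = 35/2
(x₁, y₁) = (35, 2);  35² − 306·2² = 1 ✓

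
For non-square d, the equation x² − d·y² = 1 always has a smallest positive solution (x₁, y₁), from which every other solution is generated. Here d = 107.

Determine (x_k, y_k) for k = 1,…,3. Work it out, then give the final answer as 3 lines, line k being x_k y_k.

√107 = [10; 2,1,9,1,2,20, …], period ℓ=6 (even) → k=5
i=0: a=10 ⇒ p=10, q=1
…
i=2: a=1 ⇒ p=31, q=3
…
i=4: a=1 ⇒ p=331, q=32
i=5: a=2 ⇒ p=962, q=93
fundamental: x₁=962, y₁=93  (since 925444 − 107·8649 = 1)
(x_2, y_2) = (962·962 + 107·93·93, 962·93 + 93·962) = (1850887, 178932)
(x_3, y_3) = (962·1850887 + 107·93·178932, 962·178932 + 93·1850887) = (3561105626, 344265075)

962 93
1850887 178932
3561105626 344265075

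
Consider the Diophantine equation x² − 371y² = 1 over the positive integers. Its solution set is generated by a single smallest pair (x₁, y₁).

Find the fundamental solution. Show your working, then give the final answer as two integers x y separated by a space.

√371 → a₀=19, period (3,1,4,1,3,38); ℓ=6 even so k=5
k=0  a_k=19  p_k/q_k = 19/1
k=1  a_k=3  p_k/q_k = 58/3
…
k=3  a_k=4  p_k/q_k = 366/19
k=4  a_k=1  p_k/q_k = 443/23
k=5  a_k=3  p_k/q_k = 1695/88
→ (1695, 88).  Check: 1695²=2873025, 371·88²=2873024, difference 1.

1695 88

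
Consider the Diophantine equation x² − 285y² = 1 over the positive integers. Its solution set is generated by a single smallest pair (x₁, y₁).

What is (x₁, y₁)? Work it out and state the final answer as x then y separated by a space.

√285 = [16; 1,7,2,7,1,32, …], period ℓ=6 (even) → k=5
a_0=16:  p_0=16·1+0=16,  q_0=16·0+1=1
a_1=1:  p_1=1·16+1=17,  q_1=1·1+0=1
a_2=7:  p_2=7·17+16=135,  q_2=7·1+1=8
a_3=2:  p_3=2·135+17=287,  q_3=2·8+1=17
a_4=7:  p_4=7·287+135=2144,  q_4=7·17+8=127
a_5=1:  p_5=1·2144+287=2431,  q_5=1·127+17=144
→ (2431, 144).  Check: 2431²=5909761, 285·144²=5909760, difference 1.

2431 144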